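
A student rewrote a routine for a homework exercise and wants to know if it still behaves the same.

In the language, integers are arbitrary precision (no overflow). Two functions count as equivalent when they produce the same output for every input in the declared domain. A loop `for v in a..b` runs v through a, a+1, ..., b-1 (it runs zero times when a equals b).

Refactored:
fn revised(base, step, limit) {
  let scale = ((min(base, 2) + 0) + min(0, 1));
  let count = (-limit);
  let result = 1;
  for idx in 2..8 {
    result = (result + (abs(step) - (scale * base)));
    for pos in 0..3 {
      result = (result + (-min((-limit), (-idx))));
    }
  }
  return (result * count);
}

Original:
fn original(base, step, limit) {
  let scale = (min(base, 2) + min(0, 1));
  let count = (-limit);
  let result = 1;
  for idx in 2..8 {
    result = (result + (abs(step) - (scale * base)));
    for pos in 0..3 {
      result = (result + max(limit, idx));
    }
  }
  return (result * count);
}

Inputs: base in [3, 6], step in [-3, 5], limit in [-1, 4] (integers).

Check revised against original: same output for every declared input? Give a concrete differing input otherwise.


Although arithmetic usage differs, and min/max/abs usage differs, and constant usage differs, 216/216 inputs agree.
verdict: equivalent


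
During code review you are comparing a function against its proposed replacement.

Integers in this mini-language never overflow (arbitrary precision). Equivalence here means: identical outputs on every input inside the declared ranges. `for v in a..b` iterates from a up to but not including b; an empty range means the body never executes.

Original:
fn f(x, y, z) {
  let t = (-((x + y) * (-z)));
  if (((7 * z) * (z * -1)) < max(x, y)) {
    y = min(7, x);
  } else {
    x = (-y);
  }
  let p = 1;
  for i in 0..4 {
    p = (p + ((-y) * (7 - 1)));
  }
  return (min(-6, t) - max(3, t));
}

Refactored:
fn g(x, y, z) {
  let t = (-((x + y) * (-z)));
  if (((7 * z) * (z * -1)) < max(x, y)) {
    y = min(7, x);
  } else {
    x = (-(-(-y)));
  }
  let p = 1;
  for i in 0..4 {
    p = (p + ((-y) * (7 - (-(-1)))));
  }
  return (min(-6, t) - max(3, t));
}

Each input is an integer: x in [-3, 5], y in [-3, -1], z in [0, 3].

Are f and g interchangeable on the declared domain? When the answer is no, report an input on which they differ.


The two versions differ — the changes include same computation, different form.
Tracing x=-2, y=-2, z=1: f: t=-4, then (((7 * z) * (z * -1)) < max(x, y)) is true, then y=-2, then p=1, then (i=0), then p=13, then (i=1), then p=25, then (i=2), then p=37, then (i=3), then p=49, then returns -9 | g: t=-4, then (((7 * z) * (z * -1)) < max(x, y)) is true, then y=-2, then p=1, then (i=0), then p=13, then (i=1), then p=25, then (i=2), then p=37, then (i=3), then p=49, then returns -9 — matching result -9.
Sweeping the whole domain (108 inputs) finds no disagreement.
verdict: equivalent


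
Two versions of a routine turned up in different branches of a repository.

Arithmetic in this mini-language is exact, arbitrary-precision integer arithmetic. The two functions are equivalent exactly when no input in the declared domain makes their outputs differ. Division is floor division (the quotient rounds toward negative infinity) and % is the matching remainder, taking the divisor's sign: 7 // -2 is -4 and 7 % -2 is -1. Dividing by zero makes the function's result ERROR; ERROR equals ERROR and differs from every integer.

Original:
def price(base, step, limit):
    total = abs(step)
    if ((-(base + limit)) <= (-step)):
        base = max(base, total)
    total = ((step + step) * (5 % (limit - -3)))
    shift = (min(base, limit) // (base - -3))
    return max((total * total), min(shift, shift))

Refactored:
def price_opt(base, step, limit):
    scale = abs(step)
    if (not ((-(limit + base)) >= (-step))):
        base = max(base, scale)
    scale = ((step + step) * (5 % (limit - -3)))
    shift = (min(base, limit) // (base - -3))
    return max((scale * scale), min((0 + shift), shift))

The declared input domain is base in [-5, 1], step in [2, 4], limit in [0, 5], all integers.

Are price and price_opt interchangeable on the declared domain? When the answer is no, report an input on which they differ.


Try base=-3, step=2, limit=5.
price: total = 2; ((-(base + limit)) <= (-step)) -> true; base = 2; total = 20; shift = 0; return 400
price_opt: scale = 2; (not ((-(limit + base)) >= (-step))) -> false; scale = 20; division by zero -> ERROR
400 != ERROR, so the rewrite changes behavior.
verdict: not equivalent; witness: base=-3, step=2, limit=5


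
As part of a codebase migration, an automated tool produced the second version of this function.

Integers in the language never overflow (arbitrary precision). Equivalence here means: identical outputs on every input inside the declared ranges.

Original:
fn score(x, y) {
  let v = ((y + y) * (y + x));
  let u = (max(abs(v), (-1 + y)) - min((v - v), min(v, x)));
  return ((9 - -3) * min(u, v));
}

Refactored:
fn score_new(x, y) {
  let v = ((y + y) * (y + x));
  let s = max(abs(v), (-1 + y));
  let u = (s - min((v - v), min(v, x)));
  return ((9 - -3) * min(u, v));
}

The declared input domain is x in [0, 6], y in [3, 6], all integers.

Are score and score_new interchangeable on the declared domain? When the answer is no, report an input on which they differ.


The two are interchangeable: statement counts differ; also local variable names differ, and every declared input agrees.
Spot check at x=1, y=5 — score: v=60, then u=60, then returns 720. score_new: v=60, then s=60, then u=60, then returns 720. Both give 720.
An exhaustive pass over the 28 declared inputs shows identical outputs.
verdict: equivalent


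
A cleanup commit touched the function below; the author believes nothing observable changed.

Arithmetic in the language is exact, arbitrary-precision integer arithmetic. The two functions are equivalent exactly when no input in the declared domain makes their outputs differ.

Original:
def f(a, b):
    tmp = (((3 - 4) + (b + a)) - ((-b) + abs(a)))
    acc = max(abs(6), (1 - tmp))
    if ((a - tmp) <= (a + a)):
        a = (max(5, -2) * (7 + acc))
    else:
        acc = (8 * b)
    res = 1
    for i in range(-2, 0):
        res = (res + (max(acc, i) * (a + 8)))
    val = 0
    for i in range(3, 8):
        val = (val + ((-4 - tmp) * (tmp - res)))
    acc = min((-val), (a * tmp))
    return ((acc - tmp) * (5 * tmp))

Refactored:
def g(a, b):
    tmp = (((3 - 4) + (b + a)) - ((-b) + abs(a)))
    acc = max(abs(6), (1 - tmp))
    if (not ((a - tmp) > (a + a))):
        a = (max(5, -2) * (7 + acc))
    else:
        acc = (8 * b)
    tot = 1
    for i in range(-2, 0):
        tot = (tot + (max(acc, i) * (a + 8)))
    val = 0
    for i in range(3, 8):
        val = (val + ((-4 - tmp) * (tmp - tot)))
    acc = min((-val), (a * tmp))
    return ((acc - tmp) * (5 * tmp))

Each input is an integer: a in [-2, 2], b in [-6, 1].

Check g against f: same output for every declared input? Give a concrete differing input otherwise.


The two are interchangeable: local variable names differ, plus boolean connective usage differs, plus comparison usage differs, and every declared input agrees.
As a probe, take a=-1, b=-4: f runs tmp := -11 | acc := 12 | ((a - tmp) <= (a + a)): false | acc := -32 | res := 1 | iter i=-2: | res := -13 | iter i=-1: | res := -20 | val := 0 | iter i=3: | val := 63 | iter i=4: | val := 126 | iter i=5: | val := 189 | iter i=6: | val := 252 | iter i=7: | val := 315 | acc := -315 | result 16720; g runs tmp := -11 | acc := 12 | (not ((a - tmp) > (a + a))): false | acc := -32 | tot := 1 | iter i=-2: | tot := -13 | iter i=-1: | tot := -20 | val := 0 | iter i=3: | val := 63 | iter i=4: | val := 126 | iter i=5: | val := 189 | iter i=6: | val := 252 | iter i=7: | val := 315 | acc := -315 | result 16720; both end at 16720.
Every one of the 40 inputs gives matching results.
verdict: equivalent


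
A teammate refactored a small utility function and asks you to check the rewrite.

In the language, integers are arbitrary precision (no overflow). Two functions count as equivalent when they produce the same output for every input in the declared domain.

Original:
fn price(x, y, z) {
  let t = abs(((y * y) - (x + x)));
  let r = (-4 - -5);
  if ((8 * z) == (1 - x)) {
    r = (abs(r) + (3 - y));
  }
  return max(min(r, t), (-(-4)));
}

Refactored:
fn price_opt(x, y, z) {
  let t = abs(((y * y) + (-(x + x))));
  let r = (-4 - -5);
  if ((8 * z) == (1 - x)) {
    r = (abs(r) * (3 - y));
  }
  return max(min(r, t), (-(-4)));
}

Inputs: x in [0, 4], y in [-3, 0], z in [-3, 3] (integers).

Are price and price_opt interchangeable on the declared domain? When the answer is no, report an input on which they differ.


Run the pair on x=1, y=-3, z=0.
price: t := 7 | r := 1 | ((8 * z) == (1 - x)): true | r := 7 | result 7
price_opt: t := 7 | r := 1 | ((8 * z) == (1 - x)): true | r := 6 | result 6
7 against 6: the behavior changed.
verdict: not equivalent; witness: x=1, y=-3, z=0


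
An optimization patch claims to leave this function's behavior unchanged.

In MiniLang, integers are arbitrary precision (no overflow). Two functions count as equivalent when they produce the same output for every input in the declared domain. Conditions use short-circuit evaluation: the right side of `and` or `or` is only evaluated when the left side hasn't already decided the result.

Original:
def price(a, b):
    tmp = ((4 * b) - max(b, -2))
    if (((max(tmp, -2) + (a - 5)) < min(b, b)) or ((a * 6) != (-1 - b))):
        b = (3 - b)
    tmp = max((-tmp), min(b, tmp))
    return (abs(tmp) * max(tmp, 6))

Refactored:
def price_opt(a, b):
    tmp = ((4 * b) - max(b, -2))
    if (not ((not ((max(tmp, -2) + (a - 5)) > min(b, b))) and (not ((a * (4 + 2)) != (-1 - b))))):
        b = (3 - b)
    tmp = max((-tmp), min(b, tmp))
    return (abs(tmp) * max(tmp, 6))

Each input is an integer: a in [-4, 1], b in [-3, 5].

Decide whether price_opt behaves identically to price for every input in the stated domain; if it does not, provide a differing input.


The rewrite breaks on a=-1, b=5, where the results are 30 and 12.
price: tmp = 15; (((max(tmp, -2) + (a - 5)) < min(b, b)) or ((a * 6) != (-1 - b))) -> false; tmp = 5; return 30
price_opt: tmp = 15; (not ((not ((max(tmp, -2) + (a - 5)) > min(b, b))) and (not ((a * (4 + 2)) != (-1 - b))))) -> true; b = -2; tmp = -2; return 12
verdict: not equivalent; witness: a=-1, b=5


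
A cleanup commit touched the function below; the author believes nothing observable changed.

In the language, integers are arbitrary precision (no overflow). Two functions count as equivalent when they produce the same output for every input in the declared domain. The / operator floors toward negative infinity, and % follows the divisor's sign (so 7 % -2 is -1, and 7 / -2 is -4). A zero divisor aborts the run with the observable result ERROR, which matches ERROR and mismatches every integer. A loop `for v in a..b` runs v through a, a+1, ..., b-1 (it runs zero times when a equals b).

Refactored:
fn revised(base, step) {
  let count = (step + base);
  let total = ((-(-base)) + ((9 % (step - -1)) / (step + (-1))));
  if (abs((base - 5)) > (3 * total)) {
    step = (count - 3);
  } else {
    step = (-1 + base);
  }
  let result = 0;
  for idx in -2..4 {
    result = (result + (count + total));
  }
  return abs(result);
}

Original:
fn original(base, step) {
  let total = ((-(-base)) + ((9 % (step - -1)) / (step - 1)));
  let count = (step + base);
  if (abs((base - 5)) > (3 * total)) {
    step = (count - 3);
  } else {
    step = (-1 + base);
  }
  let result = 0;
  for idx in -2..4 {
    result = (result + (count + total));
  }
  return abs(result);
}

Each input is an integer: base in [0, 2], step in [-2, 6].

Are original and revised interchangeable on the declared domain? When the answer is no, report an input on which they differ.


Equivalent — the differences include arithmetic usage differs, yet no declared input distinguishes the two.
One worked example (base=1, step=5) — original: total = 1; count = 6; (abs((base - 5)) > (3 * total)) -> true; step = 3; result = 0; [idx=-2]; result = 7; [idx=-1]; result = 14; [idx=0]; result = 21; [idx=1]; result = 28; [idx=2]; result = 35; [idx=3]; result = 42; return 42; revised: count = 6; total = 1; (abs((base - 5)) > (3 * total)) -> true; step = 3; result = 0; [idx=-2]; result = 7; [idx=-1]; result = 14; [idx=0]; result = 21; [idx=1]; result = 28; [idx=2]; result = 35; [idx=3]; result = 42; return 42; agreement on 42.
Across all 27 domain points the two functions coincide.
verdict: equivalent


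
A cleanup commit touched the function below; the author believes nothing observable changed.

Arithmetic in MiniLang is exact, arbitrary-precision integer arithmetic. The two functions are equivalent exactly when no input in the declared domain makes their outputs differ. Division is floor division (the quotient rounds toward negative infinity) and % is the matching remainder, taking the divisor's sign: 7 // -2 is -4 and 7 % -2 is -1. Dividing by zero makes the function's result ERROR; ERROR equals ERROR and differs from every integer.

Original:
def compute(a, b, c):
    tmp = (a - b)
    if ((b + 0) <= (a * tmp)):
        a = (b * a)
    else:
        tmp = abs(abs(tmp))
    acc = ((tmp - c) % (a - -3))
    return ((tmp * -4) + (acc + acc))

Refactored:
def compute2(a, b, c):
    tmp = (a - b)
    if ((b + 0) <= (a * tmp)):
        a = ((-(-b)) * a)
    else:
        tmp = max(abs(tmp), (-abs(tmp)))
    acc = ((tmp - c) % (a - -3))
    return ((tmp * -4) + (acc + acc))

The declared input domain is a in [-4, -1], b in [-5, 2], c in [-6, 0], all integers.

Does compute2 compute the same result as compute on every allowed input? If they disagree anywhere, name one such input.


Behavior is preserved: although min/max/abs usage differs, the outputs never diverge.
One worked example (a=-4, b=1, c=-1) — compute: tmp becomes -5; next ((b + 0) <= (a * tmp)) evaluates to true; next a becomes -4; next acc becomes 0; next final value 20; compute2: tmp becomes -5; next ((b + 0) <= (a * tmp)) evaluates to true; next a becomes -4; next acc becomes 0; next final value 20; agreement on 20.
Across all 224 domain points the two functions coincide.
verdict: equivalent


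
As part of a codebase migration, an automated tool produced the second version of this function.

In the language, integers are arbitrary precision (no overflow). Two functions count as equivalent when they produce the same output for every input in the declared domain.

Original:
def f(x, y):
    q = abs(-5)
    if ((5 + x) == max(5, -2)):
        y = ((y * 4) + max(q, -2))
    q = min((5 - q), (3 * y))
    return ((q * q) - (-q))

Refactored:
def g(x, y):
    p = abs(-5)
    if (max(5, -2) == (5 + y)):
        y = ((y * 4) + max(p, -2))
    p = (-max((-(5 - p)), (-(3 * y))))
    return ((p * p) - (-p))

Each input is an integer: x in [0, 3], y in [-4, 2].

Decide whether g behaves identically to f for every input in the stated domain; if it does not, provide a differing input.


Consider the input x=0, y=-4.
f: q=5, then ((5 + x) == max(5, -2)) is true, then y=-11, then q=-33, then returns 1056
g: p=5, then (max(5, -2) == (5 + y)) is false, then p=-12, then returns 132
1056 against 132: the behavior changed.
verdict: not equivalent; witness: x=0, y=-4


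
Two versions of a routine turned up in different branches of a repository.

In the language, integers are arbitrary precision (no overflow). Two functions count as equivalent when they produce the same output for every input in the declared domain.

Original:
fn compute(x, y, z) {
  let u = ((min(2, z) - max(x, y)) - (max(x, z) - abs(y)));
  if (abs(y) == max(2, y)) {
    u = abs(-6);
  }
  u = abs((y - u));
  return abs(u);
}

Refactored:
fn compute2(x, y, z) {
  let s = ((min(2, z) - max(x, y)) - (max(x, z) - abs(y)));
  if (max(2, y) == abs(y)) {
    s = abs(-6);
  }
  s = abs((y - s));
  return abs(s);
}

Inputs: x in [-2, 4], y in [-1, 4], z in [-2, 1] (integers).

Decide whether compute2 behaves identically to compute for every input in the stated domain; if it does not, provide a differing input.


Comparing the listings, the differences include: local variable names differ.
Tracing x=1, y=3, z=-1: compute: u=-2, then (abs(y) == max(2, y)) is true, then u=6, then u=3, then returns 3 | compute2: s=-2, then (max(2, y) == abs(y)) is true, then s=6, then s=3, then returns 3 — matching result 3.
Checked all 168 inputs in the declared domain: the outputs agree on every one.
verdict: equivalent


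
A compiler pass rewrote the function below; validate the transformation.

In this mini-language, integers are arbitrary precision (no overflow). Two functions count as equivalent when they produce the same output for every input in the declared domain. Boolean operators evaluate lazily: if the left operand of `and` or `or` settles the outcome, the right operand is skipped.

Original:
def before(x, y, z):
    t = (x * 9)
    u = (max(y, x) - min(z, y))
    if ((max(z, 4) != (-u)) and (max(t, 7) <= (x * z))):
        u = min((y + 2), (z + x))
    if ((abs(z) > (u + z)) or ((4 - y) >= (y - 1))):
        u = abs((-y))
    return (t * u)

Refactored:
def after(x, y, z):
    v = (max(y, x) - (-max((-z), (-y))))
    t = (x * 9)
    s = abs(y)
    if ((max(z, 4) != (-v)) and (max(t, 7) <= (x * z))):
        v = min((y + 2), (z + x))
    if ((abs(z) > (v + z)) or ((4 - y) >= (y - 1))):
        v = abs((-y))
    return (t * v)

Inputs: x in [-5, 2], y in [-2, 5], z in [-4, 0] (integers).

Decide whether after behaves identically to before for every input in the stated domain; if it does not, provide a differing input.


Comparing the listings, the differences include: min/max/abs usage differs; also statement counts differ; also local variable names differ.
Tracing x=-3, y=1, z=-2: before: t := -27 | u := 3 | ((max(z, 4) != (-u)) and (max(t, 7) <= (x * z))): false | ((abs(z) > (u + z)) or ((4 - y) >= (y - 1))): true | u := 1 | result -27 | after: v := 3 | t := -27 | s := 1 | ((max(z, 4) != (-v)) and (max(t, 7) <= (x * z))): false | ((abs(z) > (v + z)) or ((4 - y) >= (y - 1))): true | v := 1 | result -27 — matching result -27.
Across all 320 domain points the two functions coincide.
verdict: equivalent


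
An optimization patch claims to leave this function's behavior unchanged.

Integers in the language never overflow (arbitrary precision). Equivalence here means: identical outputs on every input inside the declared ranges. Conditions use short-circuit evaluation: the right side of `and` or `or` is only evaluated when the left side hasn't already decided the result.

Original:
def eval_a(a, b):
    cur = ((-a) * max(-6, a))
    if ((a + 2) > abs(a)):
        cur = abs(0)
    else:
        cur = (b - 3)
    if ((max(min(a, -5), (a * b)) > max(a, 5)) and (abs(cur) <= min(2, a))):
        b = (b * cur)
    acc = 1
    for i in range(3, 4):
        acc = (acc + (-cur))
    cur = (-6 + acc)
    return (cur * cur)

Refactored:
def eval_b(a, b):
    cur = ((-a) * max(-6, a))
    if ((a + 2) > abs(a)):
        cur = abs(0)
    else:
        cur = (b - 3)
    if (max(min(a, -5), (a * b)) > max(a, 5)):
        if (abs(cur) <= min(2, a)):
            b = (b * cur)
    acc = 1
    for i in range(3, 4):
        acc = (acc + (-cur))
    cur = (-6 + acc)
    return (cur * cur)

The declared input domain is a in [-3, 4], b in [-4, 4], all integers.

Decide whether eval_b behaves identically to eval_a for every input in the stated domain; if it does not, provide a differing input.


Reading the diff, among the changes: statement counts differ, and branching structure differs, and boolean connective usage differs.
Tracing a=-3, b=-4: eval_a: cur := -9 | ((a + 2) > abs(a)): false | cur := -7 | ((max(min(a, -5), (a * b)) > max(a, 5)) and (abs(cur) <= min(2, a))): false | acc := 1 | iter i=3: | acc := 8 | cur := 2 | result 4 | eval_b: cur := -9 | ((a + 2) > abs(a)): false | cur := -7 | (max(min(a, -5), (a * b)) > max(a, 5)): true | (abs(cur) <= min(2, a)): false | acc := 1 | iter i=3: | acc := 8 | cur := 2 | result 4 — matching result 4.
Across all 72 domain points the two functions coincide.
verdict: equivalent


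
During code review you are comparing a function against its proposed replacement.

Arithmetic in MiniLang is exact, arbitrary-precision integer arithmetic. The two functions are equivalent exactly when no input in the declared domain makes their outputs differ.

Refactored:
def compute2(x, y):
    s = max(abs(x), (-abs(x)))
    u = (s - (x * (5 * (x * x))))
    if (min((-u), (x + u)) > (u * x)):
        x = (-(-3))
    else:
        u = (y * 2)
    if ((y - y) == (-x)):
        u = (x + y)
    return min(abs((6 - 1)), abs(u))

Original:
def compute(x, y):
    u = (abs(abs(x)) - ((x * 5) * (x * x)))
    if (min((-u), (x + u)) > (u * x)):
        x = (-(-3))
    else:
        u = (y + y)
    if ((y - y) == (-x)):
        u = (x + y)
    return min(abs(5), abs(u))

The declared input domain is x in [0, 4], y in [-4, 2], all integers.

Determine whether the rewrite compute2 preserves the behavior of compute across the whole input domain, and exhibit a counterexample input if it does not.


The two are interchangeable: statement counts differ, plus arithmetic usage differs, plus constant usage differs, plus min/max/abs usage differs, plus local variable names differ, and every declared input agrees.
Spot check at x=4, y=2 — compute: u = -316; (min((-u), (x + u)) > (u * x)) -> true; x = 3; ((y - y) == (-x)) -> false; return 5. compute2: s = 4; u = -316; (min((-u), (x + u)) > (u * x)) -> true; x = 3; ((y - y) == (-x)) -> false; return 5. Both give 5.
Checked all 35 inputs in the declared domain: the outputs agree on every one.
verdict: equivalent


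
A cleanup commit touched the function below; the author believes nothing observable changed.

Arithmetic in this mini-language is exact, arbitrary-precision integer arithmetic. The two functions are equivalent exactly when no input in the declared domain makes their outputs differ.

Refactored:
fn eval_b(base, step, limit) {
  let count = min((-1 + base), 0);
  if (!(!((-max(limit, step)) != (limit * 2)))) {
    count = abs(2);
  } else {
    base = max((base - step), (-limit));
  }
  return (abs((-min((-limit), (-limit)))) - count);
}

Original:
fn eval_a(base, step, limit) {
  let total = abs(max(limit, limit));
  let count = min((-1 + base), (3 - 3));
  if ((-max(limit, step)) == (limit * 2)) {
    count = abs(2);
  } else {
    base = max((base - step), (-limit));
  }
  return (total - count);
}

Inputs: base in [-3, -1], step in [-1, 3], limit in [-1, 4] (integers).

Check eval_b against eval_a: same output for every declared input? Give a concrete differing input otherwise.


On input base=-3, step=-1, limit=-1, eval_a returns 5 while eval_b returns -1.
verdict: not equivalent; witness: base=-3, step=-1, limit=-1


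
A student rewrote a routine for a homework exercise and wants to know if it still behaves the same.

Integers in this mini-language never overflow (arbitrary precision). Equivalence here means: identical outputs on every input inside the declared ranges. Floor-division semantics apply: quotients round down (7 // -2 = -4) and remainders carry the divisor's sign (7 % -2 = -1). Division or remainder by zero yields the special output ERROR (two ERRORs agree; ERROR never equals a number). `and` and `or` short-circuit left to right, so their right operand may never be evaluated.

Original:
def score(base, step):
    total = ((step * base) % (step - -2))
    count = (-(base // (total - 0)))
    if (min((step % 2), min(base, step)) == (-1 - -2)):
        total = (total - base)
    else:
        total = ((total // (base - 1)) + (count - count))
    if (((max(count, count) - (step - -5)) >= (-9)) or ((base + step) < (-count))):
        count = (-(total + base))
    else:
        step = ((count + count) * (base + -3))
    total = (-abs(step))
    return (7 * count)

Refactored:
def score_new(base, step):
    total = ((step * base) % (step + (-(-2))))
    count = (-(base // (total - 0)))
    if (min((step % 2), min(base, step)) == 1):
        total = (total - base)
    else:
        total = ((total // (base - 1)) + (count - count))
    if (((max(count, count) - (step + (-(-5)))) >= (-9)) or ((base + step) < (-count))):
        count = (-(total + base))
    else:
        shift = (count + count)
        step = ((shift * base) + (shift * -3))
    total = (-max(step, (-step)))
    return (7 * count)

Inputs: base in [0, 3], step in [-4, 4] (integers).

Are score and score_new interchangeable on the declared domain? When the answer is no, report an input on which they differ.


This is a faithful refactor — constant usage differs, and statement counts differ, and local variable names differ, and min/max/abs usage differs, and arithmetic usage differs, but the computed results match everywhere.
Tracing base=0, step=0: score: total := 0 | divide-by-zero, output ERROR | score_new: total := 0 | divide-by-zero, output ERROR — matching result ERROR.
Sweeping the whole domain (36 inputs) finds no disagreement.
verdict: equivalent


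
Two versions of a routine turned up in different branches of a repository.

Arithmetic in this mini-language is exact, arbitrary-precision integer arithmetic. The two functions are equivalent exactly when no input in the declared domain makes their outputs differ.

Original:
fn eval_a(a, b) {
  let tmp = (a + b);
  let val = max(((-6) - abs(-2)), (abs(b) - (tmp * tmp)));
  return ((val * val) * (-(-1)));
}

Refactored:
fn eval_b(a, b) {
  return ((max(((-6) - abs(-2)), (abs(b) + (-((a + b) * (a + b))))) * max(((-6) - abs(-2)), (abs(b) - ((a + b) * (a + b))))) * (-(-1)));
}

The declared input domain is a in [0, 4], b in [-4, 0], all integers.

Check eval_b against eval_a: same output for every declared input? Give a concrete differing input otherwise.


Differences: min/max/abs usage differs, and constant usage differs, and local variable names differ, and statement counts differ, and arithmetic usage differs — yet all 25 inputs agree.
verdict: equivalent


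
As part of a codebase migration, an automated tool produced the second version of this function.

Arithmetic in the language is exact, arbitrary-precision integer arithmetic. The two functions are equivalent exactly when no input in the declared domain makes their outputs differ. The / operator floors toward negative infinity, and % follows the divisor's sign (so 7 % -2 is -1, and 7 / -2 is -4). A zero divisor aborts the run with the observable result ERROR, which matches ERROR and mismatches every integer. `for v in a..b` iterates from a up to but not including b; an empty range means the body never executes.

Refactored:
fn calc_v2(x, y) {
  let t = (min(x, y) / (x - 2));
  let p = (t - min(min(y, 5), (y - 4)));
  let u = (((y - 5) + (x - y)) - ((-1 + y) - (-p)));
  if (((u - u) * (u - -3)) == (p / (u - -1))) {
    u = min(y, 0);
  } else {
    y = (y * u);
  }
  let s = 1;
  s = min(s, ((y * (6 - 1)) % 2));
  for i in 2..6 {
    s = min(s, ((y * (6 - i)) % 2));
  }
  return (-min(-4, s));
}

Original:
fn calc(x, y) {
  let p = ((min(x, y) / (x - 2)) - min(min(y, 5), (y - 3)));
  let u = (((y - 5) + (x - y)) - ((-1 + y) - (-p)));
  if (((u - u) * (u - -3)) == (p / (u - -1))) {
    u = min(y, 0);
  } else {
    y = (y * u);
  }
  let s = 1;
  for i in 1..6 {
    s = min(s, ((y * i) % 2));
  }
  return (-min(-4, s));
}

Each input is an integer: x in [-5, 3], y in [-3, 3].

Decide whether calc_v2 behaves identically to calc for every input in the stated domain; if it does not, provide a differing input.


Consider the input x=3, y=-3.
calc: p = 3; u = -1; division by zero -> ERROR
calc_v2: t = -3; p = 4; u = -2; (((u - u) * (u - -3)) == (p / (u - -1))) -> false; y = 6; s = 1; s = 0; [i=2]; s = 0; [i=3]; s = 0; [i=4]; s = 0; [i=5]; s = 0; return 4
ERROR vs 4 — the two versions disagree here.
verdict: not equivalent; witness: x=3, y=-3


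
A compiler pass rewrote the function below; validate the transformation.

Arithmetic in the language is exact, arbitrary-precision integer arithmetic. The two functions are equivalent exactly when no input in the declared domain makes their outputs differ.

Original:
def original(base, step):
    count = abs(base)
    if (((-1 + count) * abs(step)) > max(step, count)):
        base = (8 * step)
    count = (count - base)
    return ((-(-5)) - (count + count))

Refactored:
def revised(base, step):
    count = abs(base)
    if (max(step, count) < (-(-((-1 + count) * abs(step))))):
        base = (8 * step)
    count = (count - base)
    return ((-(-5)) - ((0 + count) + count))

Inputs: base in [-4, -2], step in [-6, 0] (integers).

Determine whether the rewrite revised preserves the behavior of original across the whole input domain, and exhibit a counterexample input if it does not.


Equivalent — the differences include comparison usage differs; constant usage differs; arithmetic usage differs, yet no declared input distinguishes the two.
As a probe, take base=-2, step=-3: original runs count = 2; (((-1 + count) * abs(step)) > max(step, count)) -> true; base = -24; count = 26; return -47; revised runs count = 2; (max(step, count) < (-(-((-1 + count) * abs(step))))) -> true; base = -24; count = 26; return -47; both end at -47.
Sweeping the whole domain (21 inputs) finds no disagreement.
verdict: equivalent


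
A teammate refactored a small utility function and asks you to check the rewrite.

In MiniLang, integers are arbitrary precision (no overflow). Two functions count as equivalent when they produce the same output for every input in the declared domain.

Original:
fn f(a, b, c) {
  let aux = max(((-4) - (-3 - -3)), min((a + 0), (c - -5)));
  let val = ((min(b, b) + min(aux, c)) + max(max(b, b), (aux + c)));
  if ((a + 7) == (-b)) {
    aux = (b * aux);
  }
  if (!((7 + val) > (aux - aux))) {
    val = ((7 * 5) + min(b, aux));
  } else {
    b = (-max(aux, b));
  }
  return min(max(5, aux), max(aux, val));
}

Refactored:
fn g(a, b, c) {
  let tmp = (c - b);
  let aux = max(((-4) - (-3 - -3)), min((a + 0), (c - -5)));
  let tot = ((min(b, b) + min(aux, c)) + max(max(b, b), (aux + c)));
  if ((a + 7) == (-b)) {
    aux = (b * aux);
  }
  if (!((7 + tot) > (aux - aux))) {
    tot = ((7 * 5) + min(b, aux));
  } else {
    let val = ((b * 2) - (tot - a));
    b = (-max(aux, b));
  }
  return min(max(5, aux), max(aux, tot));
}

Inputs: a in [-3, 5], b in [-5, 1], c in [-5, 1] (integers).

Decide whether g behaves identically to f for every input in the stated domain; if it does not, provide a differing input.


This is a faithful refactor — arithmetic usage differs; statement counts differ; local variable names differ; constant usage differs, but the computed results match everywhere.
Spot check at a=2, b=-1, c=-3 — f: aux = 2; val = -5; ((a + 7) == (-b)) -> false; (!((7 + val) > (aux - aux))) -> false; b = -2; return 2. g: tmp = -2; aux = 2; tot = -5; ((a + 7) == (-b)) -> false; (!((7 + tot) > (aux - aux))) -> false; val = 5; b = -2; return 2. Both give 2.
Checked all 441 inputs in the declared domain: the outputs agree on every one.
verdict: equivalent


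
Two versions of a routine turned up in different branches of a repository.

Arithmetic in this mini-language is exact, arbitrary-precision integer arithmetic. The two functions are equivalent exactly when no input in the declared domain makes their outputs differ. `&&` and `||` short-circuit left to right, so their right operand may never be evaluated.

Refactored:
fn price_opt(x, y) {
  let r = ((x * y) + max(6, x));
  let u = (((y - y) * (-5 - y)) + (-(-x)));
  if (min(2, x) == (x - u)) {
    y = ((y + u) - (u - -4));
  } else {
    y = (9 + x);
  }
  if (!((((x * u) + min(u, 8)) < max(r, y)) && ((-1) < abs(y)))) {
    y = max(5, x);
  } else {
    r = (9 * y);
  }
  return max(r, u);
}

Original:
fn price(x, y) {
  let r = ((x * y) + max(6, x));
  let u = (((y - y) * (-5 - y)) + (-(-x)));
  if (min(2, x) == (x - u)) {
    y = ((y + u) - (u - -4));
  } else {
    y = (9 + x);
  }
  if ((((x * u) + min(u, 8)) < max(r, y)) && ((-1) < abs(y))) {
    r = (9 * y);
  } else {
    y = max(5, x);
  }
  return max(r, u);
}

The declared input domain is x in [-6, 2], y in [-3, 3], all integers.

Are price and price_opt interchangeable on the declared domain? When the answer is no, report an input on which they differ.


The two versions differ — the changes include boolean connective usage differs.
One worked example (x=-3, y=2) — price: r=0, then u=-3, then (min(2, x) == (x - u)) is false, then y=6, then ((((x * u) + min(u, 8)) < max(r, y)) && ((-1) < abs(y))) is false, then y=5, then returns 0; price_opt: r=0, then u=-3, then (min(2, x) == (x - u)) is false, then y=6, then (!((((x * u) + min(u, 8)) < max(r, y)) && ((-1) < abs(y)))) is true, then y=5, then returns 0; agreement on 0.
Sweeping the whole domain (63 inputs) finds no disagreement.
verdict: equivalent


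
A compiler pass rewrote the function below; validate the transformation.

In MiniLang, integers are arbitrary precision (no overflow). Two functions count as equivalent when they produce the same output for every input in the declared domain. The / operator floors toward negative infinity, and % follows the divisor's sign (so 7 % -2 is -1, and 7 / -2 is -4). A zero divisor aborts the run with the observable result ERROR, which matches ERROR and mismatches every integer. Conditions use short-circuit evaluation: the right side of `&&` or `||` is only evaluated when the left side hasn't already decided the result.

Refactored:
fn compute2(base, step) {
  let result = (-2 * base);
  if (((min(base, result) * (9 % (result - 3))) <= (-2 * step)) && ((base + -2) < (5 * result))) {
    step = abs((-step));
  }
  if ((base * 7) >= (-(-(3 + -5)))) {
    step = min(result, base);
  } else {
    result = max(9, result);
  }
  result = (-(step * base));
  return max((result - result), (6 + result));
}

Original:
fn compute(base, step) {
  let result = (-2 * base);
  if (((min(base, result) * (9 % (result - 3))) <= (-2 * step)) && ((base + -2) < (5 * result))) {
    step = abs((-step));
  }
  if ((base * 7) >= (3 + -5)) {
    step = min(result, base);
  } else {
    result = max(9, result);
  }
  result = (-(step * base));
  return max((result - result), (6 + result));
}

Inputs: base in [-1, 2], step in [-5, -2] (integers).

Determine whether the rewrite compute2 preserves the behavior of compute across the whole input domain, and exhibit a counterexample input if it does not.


Reading the diff, among the changes: same computation, different form.
As a probe, take base=2, step=-4: compute runs result becomes -4; next (((min(base, result) * (9 % (result - 3))) <= (-2 * step)) && ((base + -2) < (5 * result))) evaluates to false; next ((base * 7) >= (3 + -5)) evaluates to true; next step becomes -4; next result becomes 8; next final value 14; compute2 runs result becomes -4; next (((min(base, result) * (9 % (result - 3))) <= (-2 * step)) && ((base + -2) < (5 * result))) evaluates to false; next ((base * 7) >= (-(-(3 + -5)))) evaluates to true; next step becomes -4; next result becomes 8; next final value 14; both end at 14.
Checked all 16 inputs in the declared domain: the outputs agree on every one.
verdict: equivalent


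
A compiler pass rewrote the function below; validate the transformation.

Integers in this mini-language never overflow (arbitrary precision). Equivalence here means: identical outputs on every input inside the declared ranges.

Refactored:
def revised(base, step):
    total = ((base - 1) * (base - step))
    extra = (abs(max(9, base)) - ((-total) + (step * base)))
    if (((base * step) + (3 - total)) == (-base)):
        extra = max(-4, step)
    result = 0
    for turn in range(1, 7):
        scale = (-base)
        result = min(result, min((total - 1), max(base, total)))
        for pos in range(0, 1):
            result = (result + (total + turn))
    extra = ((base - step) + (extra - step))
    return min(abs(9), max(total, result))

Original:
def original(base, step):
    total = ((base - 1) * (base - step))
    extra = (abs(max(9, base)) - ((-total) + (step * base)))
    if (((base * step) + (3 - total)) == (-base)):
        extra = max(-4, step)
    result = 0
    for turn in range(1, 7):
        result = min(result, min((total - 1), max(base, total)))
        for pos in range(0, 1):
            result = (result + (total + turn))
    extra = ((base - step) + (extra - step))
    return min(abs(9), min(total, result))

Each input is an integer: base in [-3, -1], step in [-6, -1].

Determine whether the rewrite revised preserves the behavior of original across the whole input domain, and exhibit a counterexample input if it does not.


On input base=-3, step=-6, original returns -64 while revised returns -12.
verdict: not equivalent; witness: base=-3, step=-6


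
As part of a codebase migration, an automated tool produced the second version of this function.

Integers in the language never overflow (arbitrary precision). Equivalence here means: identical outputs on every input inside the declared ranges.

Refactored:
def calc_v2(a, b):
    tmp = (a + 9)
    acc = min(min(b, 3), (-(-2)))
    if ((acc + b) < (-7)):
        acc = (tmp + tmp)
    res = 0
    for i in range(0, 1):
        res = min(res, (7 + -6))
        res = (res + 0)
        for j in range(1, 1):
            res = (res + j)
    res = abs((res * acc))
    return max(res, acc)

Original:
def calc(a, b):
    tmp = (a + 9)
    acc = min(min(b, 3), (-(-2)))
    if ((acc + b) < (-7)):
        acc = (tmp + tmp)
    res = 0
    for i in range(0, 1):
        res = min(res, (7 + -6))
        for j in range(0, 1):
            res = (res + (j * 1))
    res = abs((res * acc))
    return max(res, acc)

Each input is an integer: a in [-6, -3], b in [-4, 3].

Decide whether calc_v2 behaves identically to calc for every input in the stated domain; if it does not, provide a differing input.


The two versions differ — the changes include arithmetic usage differs; statement counts differ; constant usage differs; loop structure differs.
One worked example (a=-5, b=-4) — calc: tmp becomes 4; next acc becomes -4; next ((acc + b) < (-7)) evaluates to true; next acc becomes 8; next res becomes 0; next at i=0:; next res becomes 0; next at j=0:; next res becomes 0; next res becomes 0; next final value 8; calc_v2: tmp becomes 4; next acc becomes -4; next ((acc + b) < (-7)) evaluates to true; next acc becomes 8; next res becomes 0; next at i=0:; next res becomes 0; next res becomes 0; next j never enters its loop body; next res becomes 0; next final value 8; agreement on 8.
Every one of the 32 inputs gives matching results.
verdict: equivalent


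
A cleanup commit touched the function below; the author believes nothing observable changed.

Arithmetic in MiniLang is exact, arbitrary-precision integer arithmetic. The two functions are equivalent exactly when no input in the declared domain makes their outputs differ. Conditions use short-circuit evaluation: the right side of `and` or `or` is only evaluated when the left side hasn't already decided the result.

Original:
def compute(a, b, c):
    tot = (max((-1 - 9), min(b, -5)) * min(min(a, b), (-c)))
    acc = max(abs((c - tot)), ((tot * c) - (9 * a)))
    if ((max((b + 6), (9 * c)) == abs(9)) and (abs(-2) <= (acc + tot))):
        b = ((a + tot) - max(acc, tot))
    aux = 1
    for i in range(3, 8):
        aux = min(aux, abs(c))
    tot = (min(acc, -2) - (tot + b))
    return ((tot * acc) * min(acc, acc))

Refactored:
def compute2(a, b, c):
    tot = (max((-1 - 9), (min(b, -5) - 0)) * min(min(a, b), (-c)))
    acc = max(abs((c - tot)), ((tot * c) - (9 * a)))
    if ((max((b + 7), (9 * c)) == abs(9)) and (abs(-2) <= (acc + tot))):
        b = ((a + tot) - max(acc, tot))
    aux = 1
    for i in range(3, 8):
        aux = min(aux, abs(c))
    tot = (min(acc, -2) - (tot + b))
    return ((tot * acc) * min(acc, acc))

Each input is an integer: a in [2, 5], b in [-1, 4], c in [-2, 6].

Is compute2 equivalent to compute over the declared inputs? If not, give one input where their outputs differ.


There is a counterexample at a=2, b=3, c=1: -144 on one side, -160 on the other.
compute: tot = 5; acc = 4; ((max((b + 6), (9 * c)) == abs(9)) and (abs(-2) <= (acc + tot))) -> true; b = 2; aux = 1; [i=3]; aux = 1; [i=4]; aux = 1; [i=5]; aux = 1; [i=6]; aux = 1; [i=7]; aux = 1; tot = -9; return -144
compute2: tot = 5; acc = 4; ((max((b + 7), (9 * c)) == abs(9)) and (abs(-2) <= (acc + tot))) -> false; aux = 1; [i=3]; aux = 1; [i=4]; aux = 1; [i=5]; aux = 1; [i=6]; aux = 1; [i=7]; aux = 1; tot = -10; return -160
verdict: not equivalent; witness: a=2, b=3, c=1
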